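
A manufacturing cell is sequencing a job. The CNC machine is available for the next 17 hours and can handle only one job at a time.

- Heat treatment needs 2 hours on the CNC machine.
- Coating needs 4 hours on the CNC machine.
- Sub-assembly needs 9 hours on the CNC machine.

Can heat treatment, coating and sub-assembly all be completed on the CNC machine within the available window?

Running back to back, the jobs need 2 + 4 + 9 = 15 hours on the CNC machine.
Since 15 ≤ 17, they fit within the window.

Yes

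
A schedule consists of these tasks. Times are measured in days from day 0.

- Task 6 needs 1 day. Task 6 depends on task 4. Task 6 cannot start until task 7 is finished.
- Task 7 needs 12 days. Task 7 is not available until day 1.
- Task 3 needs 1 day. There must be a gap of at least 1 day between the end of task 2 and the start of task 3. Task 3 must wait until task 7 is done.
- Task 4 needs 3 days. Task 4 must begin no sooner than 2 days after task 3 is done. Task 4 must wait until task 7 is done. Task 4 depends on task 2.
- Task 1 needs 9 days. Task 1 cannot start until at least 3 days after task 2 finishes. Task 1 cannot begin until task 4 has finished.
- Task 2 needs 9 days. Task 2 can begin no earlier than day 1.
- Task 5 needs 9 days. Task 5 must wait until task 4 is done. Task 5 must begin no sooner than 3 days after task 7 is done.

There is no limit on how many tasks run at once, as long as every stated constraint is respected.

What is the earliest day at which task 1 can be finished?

Task 7 waits on its own release at day 1, so it starts at day 1 and finishes at 1 + 12 = day 13.
Task 2 cannot begin until its own release at day 1. It runs from day 1 to 1 + 9 = day 10.
Task 3 has to wait for task 2 (finishes day 10, plus 1-day gap → day 11); task 7 (finishes day 13). The latest of these is day 13, so task 3 runs day 13 to 13 + 1 = day 14.
For task 4: task 3 (finishes day 14, plus 2-day gap → day 16); task 7 (finishes day 13); task 2 (finishes day 10). Taking the maximum gives a start of day 16, and it finishes at 16 + 3 = day 19.
Task 1 cannot start until task 2 (finishes day 10, plus 3-day gap → day 13); task 4 (finishes day 19). The controlling bound is day 19, so task 1 finishes at 19 + 9 = day 28.

28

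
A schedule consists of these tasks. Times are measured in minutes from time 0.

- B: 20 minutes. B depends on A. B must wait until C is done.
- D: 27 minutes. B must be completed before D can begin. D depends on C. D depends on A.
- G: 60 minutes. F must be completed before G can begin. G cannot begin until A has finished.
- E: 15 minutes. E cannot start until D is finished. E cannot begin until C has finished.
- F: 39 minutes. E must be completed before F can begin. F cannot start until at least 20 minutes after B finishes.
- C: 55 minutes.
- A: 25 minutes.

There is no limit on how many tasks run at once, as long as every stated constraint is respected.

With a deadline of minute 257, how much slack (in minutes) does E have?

Nothing blocks C, so it runs from minute 0 to minute 55.
A has no prerequisites, so it starts at minute 0 and finishes at minute 25.
For B: A (finishes minute 25); C (finishes minute 55). Taking the maximum gives a start of minute 55, and it finishes at 55 + 20 = minute 75.
For D: B (finishes minute 75); C (finishes minute 55); A (finishes minute 25). Taking the maximum gives a start of minute 75, and it finishes at 75 + 27 = minute 102.
For E: D (finishes minute 102); C (finishes minute 55). Taking the maximum gives a start of minute 102, and it finishes at 102 + 15 = minute 117.

Working backward from the deadline:
Nothing follows G; the deadline of minute 257 is its only limit. It must start by 257 − 60 = minute 197.
F has to be done before G (must start by minute 197). That means finishing by minute 197, i.e. starting by 197 − 39 = minute 158.
E feeds into F (must start by minute 158); so E must finish by minute 158 and therefore start by minute 143.
So E can start as early as minute 102 and as late as minute 143, giving 143 − 102 = 41 minutes of slack.

41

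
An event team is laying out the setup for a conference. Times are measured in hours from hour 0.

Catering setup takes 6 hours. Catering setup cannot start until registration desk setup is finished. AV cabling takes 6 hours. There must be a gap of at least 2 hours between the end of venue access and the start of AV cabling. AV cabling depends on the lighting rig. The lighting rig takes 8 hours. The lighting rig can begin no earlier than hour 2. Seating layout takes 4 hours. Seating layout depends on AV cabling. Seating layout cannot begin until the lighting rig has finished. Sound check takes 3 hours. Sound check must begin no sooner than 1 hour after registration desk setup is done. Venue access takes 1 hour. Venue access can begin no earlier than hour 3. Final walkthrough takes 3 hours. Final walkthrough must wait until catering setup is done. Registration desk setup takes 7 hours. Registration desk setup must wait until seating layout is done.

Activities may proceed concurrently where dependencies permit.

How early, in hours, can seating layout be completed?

After its own release at hour 2, the lighting rig can start at hour 2 and finishes at hour 10.
Venue access waits on its own release at hour 3, so it starts at hour 3 and finishes at 3 + 1 = hour 4.
AV cabling needs all of venue access (finishes hour 4, plus 2-hour gap → hour 6); the lighting rig (finishes hour 10). That puts its earliest start at hour 10; it finishes at 10 + 6 = hour 16.
For seating layout: AV cabling (finishes hour 16); the lighting rig (finishes hour 10). Taking the maximum gives a start of hour 16, and it finishes at 16 + 4 = hour 20.

20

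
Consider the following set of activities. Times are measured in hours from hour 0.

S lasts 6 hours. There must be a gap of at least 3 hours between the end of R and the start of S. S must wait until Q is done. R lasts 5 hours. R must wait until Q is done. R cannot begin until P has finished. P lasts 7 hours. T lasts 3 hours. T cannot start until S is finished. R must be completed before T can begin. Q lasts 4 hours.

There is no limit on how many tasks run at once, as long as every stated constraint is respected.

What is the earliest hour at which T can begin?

21

Q can start immediately at hour 0; it finishes at hour 4.
P can start immediately at hour 0; it finishes at hour 7.
R cannot start until Q (finishes hour 4); P (finishes hour 7). The controlling bound is hour 7, so R finishes at 7 + 5 = hour 12.
S needs all of R (finishes hour 12, plus 3-hour gap → hour 15); Q (finishes hour 4). That puts its earliest start at hour 15; it finishes at 15 + 6 = hour 21.
T waits on S (finishes hour 21); R (finishes hour 12). The latest of these is hour 21, which is the earliest T can start.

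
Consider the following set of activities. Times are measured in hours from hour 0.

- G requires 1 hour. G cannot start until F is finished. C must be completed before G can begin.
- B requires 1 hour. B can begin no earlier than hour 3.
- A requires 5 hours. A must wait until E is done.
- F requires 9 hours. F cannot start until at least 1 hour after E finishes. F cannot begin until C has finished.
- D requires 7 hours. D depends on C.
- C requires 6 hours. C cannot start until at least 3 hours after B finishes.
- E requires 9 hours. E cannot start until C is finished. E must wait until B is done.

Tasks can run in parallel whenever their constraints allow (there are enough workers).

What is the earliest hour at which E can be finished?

After its own release at hour 3, B can start at hour 3 and finishes at hour 4.
C waits on B (finishes hour 4, plus 3-hour gap → hour 7), so it starts at hour 7 and finishes at 7 + 6 = hour 13.
E cannot start until C (finishes hour 13); B (finishes hour 4). The controlling bound is hour 13, so E finishes at 13 + 9 = hour 22.

22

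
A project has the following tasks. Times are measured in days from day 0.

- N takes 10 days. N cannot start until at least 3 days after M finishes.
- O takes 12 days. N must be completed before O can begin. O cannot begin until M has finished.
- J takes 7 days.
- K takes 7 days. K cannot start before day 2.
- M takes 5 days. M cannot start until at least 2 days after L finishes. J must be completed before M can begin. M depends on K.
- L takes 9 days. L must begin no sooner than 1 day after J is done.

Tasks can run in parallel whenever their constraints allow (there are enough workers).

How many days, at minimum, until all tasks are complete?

After its own release at day 2, K can start at day 2 and finishes at day 9.
J has no prerequisites, so it starts at day 0 and finishes at day 7.
L waits on J (finishes day 7, plus 1-day gap → day 8), so it starts at day 8 and finishes at 8 + 9 = day 17.
For M: L (finishes day 17, plus 2-day gap → day 19); J (finishes day 7); K (finishes day 9). Taking the maximum gives a start of day 19, and it finishes at 19 + 5 = day 24.
N waits on M (finishes day 24, plus 3-day gap → day 27), so it starts at day 27 and finishes at 27 + 10 = day 37.
For O: N (finishes day 37); M (finishes day 24). Taking the maximum gives a start of day 37, and it finishes at 37 + 12 = day 49.
All tasks are finished once the last one completes. Finish times: J at 7, K at 9, L at 17, M at 24, N at 37, O at 49. The latest is day 49.

49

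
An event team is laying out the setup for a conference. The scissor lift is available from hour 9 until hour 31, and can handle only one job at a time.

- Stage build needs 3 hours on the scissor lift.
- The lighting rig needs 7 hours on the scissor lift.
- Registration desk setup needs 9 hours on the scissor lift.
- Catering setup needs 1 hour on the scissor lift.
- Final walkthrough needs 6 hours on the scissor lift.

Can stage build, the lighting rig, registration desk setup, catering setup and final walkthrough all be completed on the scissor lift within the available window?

No

The scissor lift window is 31 − 9 = 22 hours.
Running back to back, the jobs need 3 + 7 + 9 + 1 + 6 = 26 hours on the scissor lift.
Since 26 > 22, they cannot all fit.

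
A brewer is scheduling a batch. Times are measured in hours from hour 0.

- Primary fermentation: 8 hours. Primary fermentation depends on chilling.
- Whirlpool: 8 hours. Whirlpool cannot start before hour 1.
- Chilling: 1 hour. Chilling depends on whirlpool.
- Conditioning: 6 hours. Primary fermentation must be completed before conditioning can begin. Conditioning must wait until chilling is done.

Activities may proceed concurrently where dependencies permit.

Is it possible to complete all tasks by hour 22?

Whirlpool cannot begin until its own release at hour 1. It runs from hour 1 to 1 + 8 = hour 9.
Chilling waits on whirlpool (finishes hour 9), so it starts at hour 9 and finishes at 9 + 1 = hour 10.
Primary fermentation cannot begin until chilling (finishes hour 10). It runs from hour 10 to 10 + 8 = hour 18.
Conditioning has to wait for primary fermentation (finishes hour 18); chilling (finishes hour 10). The latest of these is hour 18, so conditioning runs hour 18 to 18 + 6 = hour 24.
The earliest everything can be done is hour 24, which is after the deadline of 22, so it is not possible.

No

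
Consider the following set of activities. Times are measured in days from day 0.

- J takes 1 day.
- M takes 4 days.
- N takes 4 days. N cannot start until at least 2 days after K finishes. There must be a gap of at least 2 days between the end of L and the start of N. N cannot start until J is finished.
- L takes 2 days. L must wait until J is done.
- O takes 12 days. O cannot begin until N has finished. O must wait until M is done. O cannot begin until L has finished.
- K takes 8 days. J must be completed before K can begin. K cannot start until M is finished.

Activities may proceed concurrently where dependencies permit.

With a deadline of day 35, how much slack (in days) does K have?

Nothing blocks M, so it runs from day 0 to day 4.
J can start immediately at day 0; it finishes at day 1.
For K: J (finishes day 1); M (finishes day 4). Taking the maximum gives a start of day 4, and it finishes at 4 + 8 = day 12.

Working backward from the deadline:
O must finish by day 35; it takes 12 days, so it must start by 35 − 12 = day 23.
Since O (must start by day 23) depends on it, N must finish by day 23. Backing off its 4-day duration gives a latest start of day 19.
K has to be done before N (must start by day 19, minus 2-day gap → day 17). That means finishing by day 17, i.e. starting by 17 − 8 = day 9.
So K can start as early as day 4 and as late as day 9, giving 9 − 4 = 5 days of slack.

5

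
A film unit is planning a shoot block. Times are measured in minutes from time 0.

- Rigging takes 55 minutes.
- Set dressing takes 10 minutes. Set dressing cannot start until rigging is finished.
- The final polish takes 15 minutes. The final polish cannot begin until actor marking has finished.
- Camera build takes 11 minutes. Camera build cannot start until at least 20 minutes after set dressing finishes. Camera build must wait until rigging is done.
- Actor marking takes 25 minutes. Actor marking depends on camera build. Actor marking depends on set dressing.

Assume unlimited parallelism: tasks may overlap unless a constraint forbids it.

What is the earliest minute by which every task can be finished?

136

Rigging can start immediately at minute 0; it finishes at minute 55.
After rigging (finishes minute 55), set dressing can start at minute 55 and finishes at minute 65.
Camera build has to wait for set dressing (finishes minute 65, plus 20-minute gap → minute 85); rigging (finishes minute 55). The latest of these is minute 85, so camera build runs minute 85 to 85 + 11 = minute 96.
Actor marking has to wait for camera build (finishes minute 96); set dressing (finishes minute 65). The latest of these is minute 96, so actor marking runs minute 96 to 96 + 25 = minute 121.
After actor marking (finishes minute 121), the final polish can start at minute 121 and finishes at minute 136.
All tasks are finished once the last one completes. Finish times: Rigging at 55, Set dressing at 65, Camera build at 96, Actor marking at 121, The final polish at 136. The latest is minute 136.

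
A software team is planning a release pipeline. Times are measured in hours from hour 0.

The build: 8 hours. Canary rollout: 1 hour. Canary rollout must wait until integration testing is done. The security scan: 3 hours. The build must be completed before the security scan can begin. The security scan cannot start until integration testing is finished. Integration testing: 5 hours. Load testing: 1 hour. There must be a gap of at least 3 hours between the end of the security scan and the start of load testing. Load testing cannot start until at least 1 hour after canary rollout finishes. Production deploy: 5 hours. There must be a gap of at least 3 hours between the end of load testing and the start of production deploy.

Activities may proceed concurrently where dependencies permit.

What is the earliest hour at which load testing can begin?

14

Integration testing has no prerequisites, so it starts at hour 0 and finishes at hour 5.
After integration testing (finishes hour 5), canary rollout can start at hour 5 and finishes at hour 6.
The build has no prerequisites, so it starts at hour 0 and finishes at hour 8.
For the security scan: the build (finishes hour 8); integration testing (finishes hour 5). Taking the maximum gives a start of hour 8, and it finishes at 8 + 3 = hour 11.
Load testing waits on the security scan (finishes hour 11, plus 3-hour gap → hour 14); canary rollout (finishes hour 6, plus 1-hour gap → hour 7). The latest of these is hour 14, which is the earliest load testing can start.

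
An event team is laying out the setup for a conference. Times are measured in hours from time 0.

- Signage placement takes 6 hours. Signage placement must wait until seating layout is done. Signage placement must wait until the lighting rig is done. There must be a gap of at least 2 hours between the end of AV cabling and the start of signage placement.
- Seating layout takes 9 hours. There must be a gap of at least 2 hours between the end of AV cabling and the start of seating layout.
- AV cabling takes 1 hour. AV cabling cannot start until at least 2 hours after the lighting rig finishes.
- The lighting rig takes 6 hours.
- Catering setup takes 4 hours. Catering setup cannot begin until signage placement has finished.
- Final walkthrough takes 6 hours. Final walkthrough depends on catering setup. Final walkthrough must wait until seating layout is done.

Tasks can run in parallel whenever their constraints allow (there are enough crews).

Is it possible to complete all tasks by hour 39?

Yes

The lighting rig can start immediately at hour 0; it finishes at hour 6.
AV cabling waits on the lighting rig (finishes hour 6, plus 2-hour gap → hour 8), so it starts at hour 8 and finishes at 8 + 1 = hour 9.
Seating layout waits on AV cabling (finishes hour 9, plus 2-hour gap → hour 11), so it starts at hour 11 and finishes at 11 + 9 = hour 20.
For signage placement: seating layout (finishes hour 20); the lighting rig (finishes hour 6); AV cabling (finishes hour 9, plus 2-hour gap → hour 11). Taking the maximum gives a start of hour 20, and it finishes at 20 + 6 = hour 26.
Catering setup cannot begin until signage placement (finishes hour 26). It runs from hour 26 to 26 + 4 = hour 30.
Final walkthrough has to wait for catering setup (finishes hour 30); seating layout (finishes hour 20). The latest of these is hour 30, so final walkthrough runs hour 30 to 30 + 6 = hour 36.
Every task is finished by hour 36, which is no later than the deadline of 39, so the schedule is feasible.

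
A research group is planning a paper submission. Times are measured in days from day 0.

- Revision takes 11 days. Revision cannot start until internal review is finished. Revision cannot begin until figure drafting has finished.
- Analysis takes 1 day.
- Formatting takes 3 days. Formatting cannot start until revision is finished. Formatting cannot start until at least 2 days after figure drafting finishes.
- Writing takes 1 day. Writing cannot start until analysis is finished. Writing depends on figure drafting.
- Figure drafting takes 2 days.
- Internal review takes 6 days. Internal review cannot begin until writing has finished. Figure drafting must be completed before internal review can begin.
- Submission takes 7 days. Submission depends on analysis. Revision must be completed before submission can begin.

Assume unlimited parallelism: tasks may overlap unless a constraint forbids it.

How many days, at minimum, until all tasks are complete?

Nothing blocks figure drafting, so it runs from day 0 to day 2.
Analysis can start immediately at day 0; it finishes at day 1.
Writing has to wait for analysis (finishes day 1); figure drafting (finishes day 2). The latest of these is day 2, so writing runs day 2 to 2 + 1 = day 3.
Internal review has to wait for writing (finishes day 3); figure drafting (finishes day 2). The latest of these is day 3, so internal review runs day 3 to 3 + 6 = day 9.
Revision has to wait for internal review (finishes day 9); figure drafting (finishes day 2). The latest of these is day 9, so revision runs day 9 to 9 + 11 = day 20.
For submission: analysis (finishes day 1); revision (finishes day 20). Taking the maximum gives a start of day 20, and it finishes at 20 + 7 = day 27.
Formatting needs all of revision (finishes day 20); figure drafting (finishes day 2, plus 2-day gap → day 4). That puts its earliest start at day 20; it finishes at 20 + 3 = day 23.
All tasks are finished once the last one completes. Finish times: Analysis at 1, Figure drafting at 2, Writing at 3, Internal review at 9, Revision at 20, Formatting at 23, Submission at 27. The latest is day 27.

27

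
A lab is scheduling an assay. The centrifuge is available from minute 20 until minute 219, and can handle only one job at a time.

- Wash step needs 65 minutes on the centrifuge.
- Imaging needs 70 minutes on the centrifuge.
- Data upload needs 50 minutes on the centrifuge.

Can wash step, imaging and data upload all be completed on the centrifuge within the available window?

Yes

The centrifuge window is 219 − 20 = 199 minutes.
Running back to back, the jobs need 65 + 70 + 50 = 185 minutes on the centrifuge.
Since 185 ≤ 199, they fit within the window.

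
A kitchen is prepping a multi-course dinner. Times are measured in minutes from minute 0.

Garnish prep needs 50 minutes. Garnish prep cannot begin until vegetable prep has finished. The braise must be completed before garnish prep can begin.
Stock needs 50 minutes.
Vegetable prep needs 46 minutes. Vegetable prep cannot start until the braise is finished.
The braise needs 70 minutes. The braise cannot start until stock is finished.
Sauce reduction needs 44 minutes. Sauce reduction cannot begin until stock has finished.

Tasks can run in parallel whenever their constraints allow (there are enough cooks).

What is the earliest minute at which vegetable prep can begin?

120

Stock can start immediately at minute 0; it finishes at minute 50.
The braise waits on stock (finishes minute 50), so it starts at minute 50 and finishes at 50 + 70 = minute 120.
Vegetable prep waits on the braise (finishes minute 120), so the earliest it can start is minute 120.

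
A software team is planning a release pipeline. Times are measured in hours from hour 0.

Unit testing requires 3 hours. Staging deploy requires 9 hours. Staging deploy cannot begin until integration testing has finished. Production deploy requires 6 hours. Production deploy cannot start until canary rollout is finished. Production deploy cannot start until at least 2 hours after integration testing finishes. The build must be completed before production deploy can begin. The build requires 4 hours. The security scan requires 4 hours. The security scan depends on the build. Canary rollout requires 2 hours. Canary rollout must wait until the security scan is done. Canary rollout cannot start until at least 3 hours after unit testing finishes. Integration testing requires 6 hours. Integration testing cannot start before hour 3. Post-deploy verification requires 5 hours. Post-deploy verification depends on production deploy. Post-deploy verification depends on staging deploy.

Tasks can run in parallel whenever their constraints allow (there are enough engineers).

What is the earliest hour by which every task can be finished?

After its own release at hour 3, integration testing can start at hour 3 and finishes at hour 9.
Staging deploy waits on integration testing (finishes hour 9), so it starts at hour 9 and finishes at 9 + 9 = hour 18.
Unit testing can start immediately at hour 0; it finishes at hour 3.
The build has no prerequisites, so it starts at hour 0 and finishes at hour 4.
The security scan waits on the build (finishes hour 4), so it starts at hour 4 and finishes at 4 + 4 = hour 8.
Canary rollout needs all of the security scan (finishes hour 8); unit testing (finishes hour 3, plus 3-hour gap → hour 6). That puts its earliest start at hour 8; it finishes at 8 + 2 = hour 10.
Production deploy cannot start until canary rollout (finishes hour 10); integration testing (finishes hour 9, plus 2-hour gap → hour 11); the build (finishes hour 4). The controlling bound is hour 11, so production deploy finishes at 11 + 6 = hour 17.
Post-deploy verification has to wait for production deploy (finishes hour 17); staging deploy (finishes hour 18). The latest of these is hour 18, so post-deploy verification runs hour 18 to 18 + 5 = hour 23.
All tasks are finished once the last one completes. Finish times: The build at 4, Unit testing at 3, Integration testing at 9, The security scan at 8, Staging deploy at 18, Canary rollout at 10, Production deploy at 17, Post-deploy verification at 23. The latest is hour 23.

23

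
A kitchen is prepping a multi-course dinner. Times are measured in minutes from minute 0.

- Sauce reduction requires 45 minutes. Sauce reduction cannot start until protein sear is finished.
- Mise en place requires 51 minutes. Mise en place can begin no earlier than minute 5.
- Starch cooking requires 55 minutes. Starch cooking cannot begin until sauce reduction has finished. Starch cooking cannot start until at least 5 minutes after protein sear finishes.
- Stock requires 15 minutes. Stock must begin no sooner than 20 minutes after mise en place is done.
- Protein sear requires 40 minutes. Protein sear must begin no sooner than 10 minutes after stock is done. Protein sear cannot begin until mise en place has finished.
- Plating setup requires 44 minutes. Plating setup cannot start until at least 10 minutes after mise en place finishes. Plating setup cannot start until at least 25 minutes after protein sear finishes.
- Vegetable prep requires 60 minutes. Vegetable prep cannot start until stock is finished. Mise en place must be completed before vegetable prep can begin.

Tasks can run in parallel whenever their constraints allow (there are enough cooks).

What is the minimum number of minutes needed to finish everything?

241

Mise en place waits on its own release at minute 5, so it starts at minute 5 and finishes at 5 + 51 = minute 56.
After mise en place (finishes minute 56, plus 20-minute gap → minute 76), stock can start at minute 76 and finishes at minute 91.
Vegetable prep cannot start until stock (finishes minute 91); mise en place (finishes minute 56). The controlling bound is minute 91, so vegetable prep finishes at 91 + 60 = minute 151.
Protein sear has to wait for stock (finishes minute 91, plus 10-minute gap → minute 101); mise en place (finishes minute 56). The latest of these is minute 101, so protein sear runs minute 101 to 101 + 40 = minute 141.
Plating setup needs all of mise en place (finishes minute 56, plus 10-minute gap → minute 66); protein sear (finishes minute 141, plus 25-minute gap → minute 166). That puts its earliest start at minute 166; it finishes at 166 + 44 = minute 210.
After protein sear (finishes minute 141), sauce reduction can start at minute 141 and finishes at minute 186.
Starch cooking cannot start until sauce reduction (finishes minute 186); protein sear (finishes minute 141, plus 5-minute gap → minute 146). The controlling bound is minute 186, so starch cooking finishes at 186 + 55 = minute 241.
All tasks are finished once the last one completes. Finish times: Mise en place at 56, Stock at 91, Protein sear at 141, Vegetable prep at 151, Sauce reduction at 186, Starch cooking at 241, Plating setup at 210. The latest is minute 241.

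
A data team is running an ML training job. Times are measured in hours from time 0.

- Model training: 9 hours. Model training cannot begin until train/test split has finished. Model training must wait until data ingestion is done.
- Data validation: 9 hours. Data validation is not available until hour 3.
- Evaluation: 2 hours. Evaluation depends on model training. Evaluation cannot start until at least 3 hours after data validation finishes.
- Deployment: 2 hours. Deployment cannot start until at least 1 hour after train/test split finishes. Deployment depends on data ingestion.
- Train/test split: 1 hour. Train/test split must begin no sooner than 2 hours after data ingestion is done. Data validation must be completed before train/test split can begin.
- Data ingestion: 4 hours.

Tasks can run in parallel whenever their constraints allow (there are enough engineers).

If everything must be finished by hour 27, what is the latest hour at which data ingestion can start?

To finish by hour 27, evaluation (duration 2) must start no later than hour 25.
Model training has to be done before evaluation (must start by hour 25). That means finishing by hour 25, i.e. starting by 25 − 9 = hour 16.
Deployment must finish by hour 27; it takes 2 hours, so it must start by 27 − 2 = hour 25.
For train/test split: model training (must start by hour 16); deployment (must start by hour 25, minus 1-hour gap → hour 24). The most restrictive is hour 16; with a 1-hour duration, train/test split must start by hour 15.
For data ingestion: train/test split (must start by hour 15, minus 2-hour gap → hour 13); model training (must start by hour 16); deployment (must start by hour 25). The most restrictive is hour 13; with a 4-hour duration, data ingestion must start by hour 9.

9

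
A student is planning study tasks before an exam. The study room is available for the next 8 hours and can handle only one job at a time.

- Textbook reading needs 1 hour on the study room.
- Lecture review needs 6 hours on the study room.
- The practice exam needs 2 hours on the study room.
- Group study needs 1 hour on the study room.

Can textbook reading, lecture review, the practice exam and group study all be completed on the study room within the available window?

No

Running back to back, the jobs need 1 + 6 + 2 + 1 = 10 hours on the study room.
Since 10 > 8, they cannot all fit.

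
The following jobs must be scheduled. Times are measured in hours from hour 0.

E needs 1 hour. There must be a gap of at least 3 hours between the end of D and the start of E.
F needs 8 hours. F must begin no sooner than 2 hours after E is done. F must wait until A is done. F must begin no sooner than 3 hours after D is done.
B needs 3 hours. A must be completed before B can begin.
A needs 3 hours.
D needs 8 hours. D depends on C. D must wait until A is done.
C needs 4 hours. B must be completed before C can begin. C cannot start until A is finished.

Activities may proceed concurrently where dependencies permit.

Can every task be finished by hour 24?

Nothing blocks A, so it runs from hour 0 to hour 3.
B cannot begin until A (finishes hour 3). It runs from hour 3 to 3 + 3 = hour 6.
C has to wait for B (finishes hour 6); A (finishes hour 3). The latest of these is hour 6, so C runs hour 6 to 6 + 4 = hour 10.
D has to wait for C (finishes hour 10); A (finishes hour 3). The latest of these is hour 10, so D runs hour 10 to 10 + 8 = hour 18.
E waits on D (finishes hour 18, plus 3-hour gap → hour 21), so it starts at hour 21 and finishes at 21 + 1 = hour 22.
F cannot start until E (finishes hour 22, plus 2-hour gap → hour 24); A (finishes hour 3); D (finishes hour 18, plus 3-hour gap → hour 21). The controlling bound is hour 24, so F finishes at 24 + 8 = hour 32.
The earliest everything can be done is hour 32, which is after the deadline of 24, so it is not possible.

No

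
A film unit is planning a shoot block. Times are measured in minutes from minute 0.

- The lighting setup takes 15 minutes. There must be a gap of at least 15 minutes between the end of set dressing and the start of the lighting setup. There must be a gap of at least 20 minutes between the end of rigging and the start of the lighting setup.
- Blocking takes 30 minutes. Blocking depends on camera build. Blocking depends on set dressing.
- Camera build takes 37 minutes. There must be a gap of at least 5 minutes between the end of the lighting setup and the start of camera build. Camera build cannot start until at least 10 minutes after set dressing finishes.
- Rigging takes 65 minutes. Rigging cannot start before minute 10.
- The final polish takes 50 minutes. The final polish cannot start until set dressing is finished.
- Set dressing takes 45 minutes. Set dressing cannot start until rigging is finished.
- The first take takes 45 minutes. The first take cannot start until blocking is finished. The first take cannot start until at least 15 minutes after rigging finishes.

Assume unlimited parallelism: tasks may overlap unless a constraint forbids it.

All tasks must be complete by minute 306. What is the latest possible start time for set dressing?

114

To finish by minute 306, the first take (duration 45) must start no later than minute 261.
Blocking has to be done before the first take (must start by minute 261). That means finishing by minute 261, i.e. starting by 261 − 30 = minute 231.
Camera build has to be done before blocking (must start by minute 231). That means finishing by minute 231, i.e. starting by 231 − 37 = minute 194.
The lighting setup has to be done before camera build (must start by minute 194, minus 5-minute gap → minute 189). That means finishing by minute 189, i.e. starting by 189 − 15 = minute 174.
To finish by minute 306, the final polish (duration 50) must start no later than minute 256.
Set dressing has several dependents: the lighting setup (must start by minute 174, minus 15-minute gap → minute 159); camera build (must start by minute 194, minus 10-minute gap → minute 184); blocking (must start by minute 231); the final polish (must start by minute 256). The earliest of those limits is minute 159, so set dressing must start by 159 − 45 = minute 114.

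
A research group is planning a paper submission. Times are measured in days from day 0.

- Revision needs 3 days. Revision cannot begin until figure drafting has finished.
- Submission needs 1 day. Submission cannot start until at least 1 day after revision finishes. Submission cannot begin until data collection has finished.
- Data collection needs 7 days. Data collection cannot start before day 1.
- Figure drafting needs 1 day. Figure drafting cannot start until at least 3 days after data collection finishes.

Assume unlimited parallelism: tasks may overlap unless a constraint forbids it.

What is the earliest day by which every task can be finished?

17

Data collection waits on its own release at day 1, so it starts at day 1 and finishes at 1 + 7 = day 8.
Figure drafting cannot begin until data collection (finishes day 8, plus 3-day gap → day 11). It runs from day 11 to 11 + 1 = day 12.
Revision cannot begin until figure drafting (finishes day 12). It runs from day 12 to 12 + 3 = day 15.
Submission has to wait for revision (finishes day 15, plus 1-day gap → day 16); data collection (finishes day 8). The latest of these is day 16, so submission runs day 16 to 16 + 1 = day 17.
All tasks are finished once the last one completes. Finish times: Data collection at 8, Figure drafting at 12, Revision at 15, Submission at 17. The latest is day 17.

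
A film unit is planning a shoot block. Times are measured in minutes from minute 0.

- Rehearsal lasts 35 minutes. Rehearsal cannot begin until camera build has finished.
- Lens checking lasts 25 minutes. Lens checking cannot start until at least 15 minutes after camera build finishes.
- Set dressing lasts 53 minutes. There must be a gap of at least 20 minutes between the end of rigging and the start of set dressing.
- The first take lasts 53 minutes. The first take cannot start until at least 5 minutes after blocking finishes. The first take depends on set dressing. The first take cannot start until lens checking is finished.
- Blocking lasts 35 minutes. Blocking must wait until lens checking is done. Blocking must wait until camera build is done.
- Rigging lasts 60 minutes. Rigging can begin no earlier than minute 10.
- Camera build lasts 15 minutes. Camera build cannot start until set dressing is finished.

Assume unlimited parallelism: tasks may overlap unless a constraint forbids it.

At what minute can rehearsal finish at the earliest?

193

Rigging waits on its own release at minute 10, so it starts at minute 10 and finishes at 10 + 60 = minute 70.
After rigging (finishes minute 70, plus 20-minute gap → minute 90), set dressing can start at minute 90 and finishes at minute 143.
Camera build cannot begin until set dressing (finishes minute 143). It runs from minute 143 to 143 + 15 = minute 158.
Rehearsal cannot begin until camera build (finishes minute 158). It runs from minute 158 to 158 + 35 = minute 193.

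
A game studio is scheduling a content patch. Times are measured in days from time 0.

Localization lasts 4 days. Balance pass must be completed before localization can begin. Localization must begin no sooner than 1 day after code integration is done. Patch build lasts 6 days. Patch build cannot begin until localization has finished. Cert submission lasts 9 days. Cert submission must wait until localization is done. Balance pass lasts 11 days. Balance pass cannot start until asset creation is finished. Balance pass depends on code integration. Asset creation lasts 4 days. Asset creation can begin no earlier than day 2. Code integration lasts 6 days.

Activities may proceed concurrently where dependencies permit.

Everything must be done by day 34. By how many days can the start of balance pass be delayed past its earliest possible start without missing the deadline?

4

Code integration can start immediately at day 0; it finishes at day 6.
Asset creation cannot begin until its own release at day 2. It runs from day 2 to 2 + 4 = day 6.
For balance pass: asset creation (finishes day 6); code integration (finishes day 6). Taking the maximum gives a start of day 6, and it finishes at 6 + 11 = day 17.

Working backward from the deadline:
Cert submission has no dependents, so it just needs to finish by day 34. Starting by 34 − 9 = day 25 achieves that.
To finish by day 34, patch build (duration 6) must start no later than day 28.
Localization feeds cert submission (must start by day 25); patch build (must start by day 28). Taking the minimum, localization must finish by day 25 and start by 25 − 4 = day 21.
Balance pass feeds into localization (must start by day 21); so balance pass must finish by day 21 and therefore start by day 10.
So balance pass can start as early as day 6 and as late as day 10, giving 10 − 6 = 4 days of slack.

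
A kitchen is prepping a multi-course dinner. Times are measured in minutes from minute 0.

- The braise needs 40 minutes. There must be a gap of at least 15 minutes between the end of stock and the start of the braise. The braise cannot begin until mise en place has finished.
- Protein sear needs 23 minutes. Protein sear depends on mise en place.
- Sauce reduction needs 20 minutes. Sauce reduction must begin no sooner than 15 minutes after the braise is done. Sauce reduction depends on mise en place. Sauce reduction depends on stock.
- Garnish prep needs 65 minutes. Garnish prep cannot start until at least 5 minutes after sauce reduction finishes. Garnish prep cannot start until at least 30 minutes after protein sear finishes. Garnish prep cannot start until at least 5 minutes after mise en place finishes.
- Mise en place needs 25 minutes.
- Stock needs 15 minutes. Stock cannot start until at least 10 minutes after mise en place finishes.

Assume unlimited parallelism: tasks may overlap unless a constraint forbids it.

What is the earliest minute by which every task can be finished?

Mise en place has no prerequisites, so it starts at minute 0 and finishes at minute 25.
Protein sear waits on mise en place (finishes minute 25), so it starts at minute 25 and finishes at 25 + 23 = minute 48.
Stock waits on mise en place (finishes minute 25, plus 10-minute gap → minute 35), so it starts at minute 35 and finishes at 35 + 15 = minute 50.
The braise needs all of stock (finishes minute 50, plus 15-minute gap → minute 65); mise en place (finishes minute 25). That puts its earliest start at minute 65; it finishes at 65 + 40 = minute 105.
For sauce reduction: the braise (finishes minute 105, plus 15-minute gap → minute 120); mise en place (finishes minute 25); stock (finishes minute 50). Taking the maximum gives a start of minute 120, and it finishes at 120 + 20 = minute 140.
Garnish prep needs all of sauce reduction (finishes minute 140, plus 5-minute gap → minute 145); protein sear (finishes minute 48, plus 30-minute gap → minute 78); mise en place (finishes minute 25, plus 5-minute gap → minute 30). That puts its earliest start at minute 145; it finishes at 145 + 65 = minute 210.
All tasks are finished once the last one completes. Finish times: Mise en place at 25, Stock at 50, The braise at 105, Protein sear at 48, Sauce reduction at 140, Garnish prep at 210. The latest is minute 210.

210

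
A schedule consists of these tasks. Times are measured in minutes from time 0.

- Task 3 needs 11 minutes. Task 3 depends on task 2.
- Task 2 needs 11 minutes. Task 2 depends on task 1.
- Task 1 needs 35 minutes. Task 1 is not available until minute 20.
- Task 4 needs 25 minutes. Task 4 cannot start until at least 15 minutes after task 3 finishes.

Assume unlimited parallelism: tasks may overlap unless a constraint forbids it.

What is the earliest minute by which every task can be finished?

Task 1 cannot begin until its own release at minute 20. It runs from minute 20 to 20 + 35 = minute 55.
Task 2 cannot begin until task 1 (finishes minute 55). It runs from minute 55 to 55 + 11 = minute 66.
After task 2 (finishes minute 66), task 3 can start at minute 66 and finishes at minute 77.
Task 4 waits on task 3 (finishes minute 77, plus 15-minute gap → minute 92), so it starts at minute 92 and finishes at 92 + 25 = minute 117.
All tasks are finished once the last one completes. Finish times: Task 1 at 55, Task 2 at 66, Task 3 at 77, Task 4 at 117. The latest is minute 117.

117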